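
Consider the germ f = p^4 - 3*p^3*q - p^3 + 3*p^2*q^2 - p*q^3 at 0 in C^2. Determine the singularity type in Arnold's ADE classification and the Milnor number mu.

Type E7, Milnor number mu = 7.

The Hessian of f at 0 has rank 0. Corank 2; j^3 = -p^3 is a perfect cube, so E-series; the 4-jet and mu = 7 give E_7.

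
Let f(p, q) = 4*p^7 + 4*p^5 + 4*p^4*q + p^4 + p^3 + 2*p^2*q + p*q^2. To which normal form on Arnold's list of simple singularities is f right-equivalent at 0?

D_{5}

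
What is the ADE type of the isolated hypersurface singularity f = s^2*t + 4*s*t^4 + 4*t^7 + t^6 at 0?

The Hessian of f at 0 has rank 0. Corank 2; j^3 = s^2*t has shape L^2 M (L != M), so D-series; mu = 7 gives D_7.

D7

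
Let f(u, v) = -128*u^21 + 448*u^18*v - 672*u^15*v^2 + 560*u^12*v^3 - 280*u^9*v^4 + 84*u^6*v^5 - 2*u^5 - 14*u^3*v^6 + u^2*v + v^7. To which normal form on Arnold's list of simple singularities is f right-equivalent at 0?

D_{8}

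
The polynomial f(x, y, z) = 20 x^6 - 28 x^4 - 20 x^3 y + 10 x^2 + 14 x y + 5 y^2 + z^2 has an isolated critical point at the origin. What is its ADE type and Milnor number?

Type A_{1}, Milnor number mu = 1.

The Hessian of f at 0 has rank 3. Corank 0: nondegenerate Morse point, so A_1.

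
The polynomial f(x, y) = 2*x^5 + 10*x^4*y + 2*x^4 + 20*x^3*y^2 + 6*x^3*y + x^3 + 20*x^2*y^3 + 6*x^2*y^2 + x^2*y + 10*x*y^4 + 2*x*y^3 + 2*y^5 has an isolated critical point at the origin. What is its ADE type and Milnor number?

Type D6, Milnor number mu = 6.

The Hessian of f at 0 has rank 0. Corank 2; j^3 = x^2*(x + y) has shape L^2 M (L != M), so D-series; mu = 6 gives D_6.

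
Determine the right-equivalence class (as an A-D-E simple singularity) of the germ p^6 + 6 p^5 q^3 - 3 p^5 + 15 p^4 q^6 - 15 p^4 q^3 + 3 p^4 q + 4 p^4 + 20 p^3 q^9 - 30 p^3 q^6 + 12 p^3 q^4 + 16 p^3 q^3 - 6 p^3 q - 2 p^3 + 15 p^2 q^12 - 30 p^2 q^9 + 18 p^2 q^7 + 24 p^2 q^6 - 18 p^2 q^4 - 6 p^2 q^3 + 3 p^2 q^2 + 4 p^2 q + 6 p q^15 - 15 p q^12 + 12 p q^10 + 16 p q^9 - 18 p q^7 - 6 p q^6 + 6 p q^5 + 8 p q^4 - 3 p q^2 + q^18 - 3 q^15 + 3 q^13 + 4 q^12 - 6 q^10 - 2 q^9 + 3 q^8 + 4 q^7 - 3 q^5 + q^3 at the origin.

D_{4}

The Hessian of f at 0 has rank 0. Corank 2; j^3 = -(p - q)*(2*p^2 - 2*p*q + q^2) splits into three distinct lines over C (the quadratic factor has nonzero discriminant), so D_4.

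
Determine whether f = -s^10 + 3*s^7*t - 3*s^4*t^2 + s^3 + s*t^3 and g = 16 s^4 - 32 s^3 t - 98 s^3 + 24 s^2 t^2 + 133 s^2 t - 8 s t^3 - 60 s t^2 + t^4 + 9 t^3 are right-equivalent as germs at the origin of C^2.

No.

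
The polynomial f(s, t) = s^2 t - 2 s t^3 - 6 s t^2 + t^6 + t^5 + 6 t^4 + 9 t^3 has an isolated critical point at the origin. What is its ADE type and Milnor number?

The Hessian of f at 0 has rank 0. Corank 2; j^3 = t*(s - 3*t)^2 has shape L^2 M (L != M), so D-series; mu = 7 gives D_7.

Type D7, Milnor number mu = 7.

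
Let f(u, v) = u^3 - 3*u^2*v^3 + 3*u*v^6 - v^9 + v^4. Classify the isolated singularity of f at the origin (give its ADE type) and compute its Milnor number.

Type E6, Milnor number mu = 6.

The Hessian of f at 0 has rank 0. Corank 2; j^3 = u^3 is a perfect cube, so E-series; the 4-jet and mu = 6 give E_6.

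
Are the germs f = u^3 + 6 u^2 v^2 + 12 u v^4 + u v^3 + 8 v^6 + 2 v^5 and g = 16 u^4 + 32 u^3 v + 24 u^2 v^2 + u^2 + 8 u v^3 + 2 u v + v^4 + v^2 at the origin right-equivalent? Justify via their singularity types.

The Hessian of f at 0 is [[0, 0], [0, 0]] with rank 0, so corank 2. A Groebner basis of the Jacobian ideal J(f) in C{u,v} is {-u^2/4 + v^4 - v^3/12, u^3, u^2*v + u^2/12 + v^3/36, u^2/2 + u*v^2 + v^3/6}; counting standard monomials gives mu = 7. Corank 2; j^3 = u^3 is a perfect cube, so E-series; the 4-jet and mu = 7 give E_7. The Hessian of g at 0 is [[2, 2], [2, 2]] with rank 1, so corank 1. A Groebner basis of the Jacobian ideal J(g) in C{u,v} is {v^3, u + v}; counting standard monomials gives mu = 3. Corank 1: A-series; mu = 3 gives A_3. f is E_7 but g is A_3, hence not right-equivalent.

No.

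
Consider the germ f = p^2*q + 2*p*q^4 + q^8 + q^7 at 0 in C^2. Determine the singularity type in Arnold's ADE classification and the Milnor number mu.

Type D_9, Milnor number mu = 9.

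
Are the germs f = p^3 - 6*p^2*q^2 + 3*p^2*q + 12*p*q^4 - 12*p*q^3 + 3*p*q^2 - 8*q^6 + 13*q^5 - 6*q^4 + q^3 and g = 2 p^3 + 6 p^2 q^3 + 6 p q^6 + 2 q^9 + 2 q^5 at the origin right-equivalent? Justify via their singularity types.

The Hessian of f at 0 has rank 0. Corank 2; j^3 = (p + q)^3 is a perfect cube, so E-series; the 5-jet and mu = 8 give E_8. The Hessian of g at 0 has rank 0. Corank 2; j^3 = 2*p^3 is a perfect cube, so E-series; the 5-jet and mu = 8 give E_8. Both have type E_8, hence right-equivalent.

Yes.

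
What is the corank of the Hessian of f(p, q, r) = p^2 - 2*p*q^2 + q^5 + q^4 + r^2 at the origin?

1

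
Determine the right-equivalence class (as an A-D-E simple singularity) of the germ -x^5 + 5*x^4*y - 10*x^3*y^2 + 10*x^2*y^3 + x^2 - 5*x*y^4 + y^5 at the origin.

The Hessian of f at 0 is [[2, 0], [0, 0]] with rank 1, so corank 1. A Groebner basis of the Jacobian ideal J(f) in C{x,y} is {y^4, x}; counting standard monomials gives mu = 4. Corank 1: A-series; mu = 4 gives A_4.

A_{4}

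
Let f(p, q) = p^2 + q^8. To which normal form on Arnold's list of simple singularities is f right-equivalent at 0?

The Hessian of f at 0 has rank 1. Corank 1: A-series; mu = 7 gives A_7.

A_7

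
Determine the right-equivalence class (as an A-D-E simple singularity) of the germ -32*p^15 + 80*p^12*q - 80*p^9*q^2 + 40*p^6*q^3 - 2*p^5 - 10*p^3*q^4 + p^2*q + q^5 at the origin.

The Hessian of f at 0 has rank 0. Corank 2; j^3 = p^2*q has shape L^2 M (L != M), so D-series; mu = 6 gives D_6.

D6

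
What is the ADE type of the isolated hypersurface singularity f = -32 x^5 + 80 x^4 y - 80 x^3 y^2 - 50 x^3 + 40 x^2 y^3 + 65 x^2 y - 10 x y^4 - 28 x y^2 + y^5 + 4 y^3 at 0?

The Hessian of f at 0 has rank 0. Corank 2; j^3 = -(2*x - y)*(5*x - 2*y)^2 has shape L^2 M (L != M), so D-series; mu = 6 gives D_6.

D_{6}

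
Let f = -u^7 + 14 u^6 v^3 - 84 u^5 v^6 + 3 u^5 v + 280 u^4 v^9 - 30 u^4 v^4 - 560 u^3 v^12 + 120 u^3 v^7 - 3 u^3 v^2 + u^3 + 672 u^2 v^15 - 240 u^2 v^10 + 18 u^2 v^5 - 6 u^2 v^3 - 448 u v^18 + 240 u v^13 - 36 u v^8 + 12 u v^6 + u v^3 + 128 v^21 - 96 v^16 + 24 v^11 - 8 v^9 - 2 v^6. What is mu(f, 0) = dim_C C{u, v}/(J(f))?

The Hessian of f at 0 has rank 0. Corank 2; j^3 = u^3 is a perfect cube, so E-series; the 4-jet and mu = 7 give E_7.

7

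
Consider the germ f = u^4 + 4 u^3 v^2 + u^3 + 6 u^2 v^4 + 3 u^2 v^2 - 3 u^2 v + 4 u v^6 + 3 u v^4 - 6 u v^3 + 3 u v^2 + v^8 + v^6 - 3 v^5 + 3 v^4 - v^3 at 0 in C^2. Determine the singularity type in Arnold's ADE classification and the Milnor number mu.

Type E_6, Milnor number mu = 6.

The Hessian of f at 0 has rank 0. Corank 2; j^3 = (u - v)^3 is a perfect cube, so E-series; the 4-jet and mu = 6 give E_6.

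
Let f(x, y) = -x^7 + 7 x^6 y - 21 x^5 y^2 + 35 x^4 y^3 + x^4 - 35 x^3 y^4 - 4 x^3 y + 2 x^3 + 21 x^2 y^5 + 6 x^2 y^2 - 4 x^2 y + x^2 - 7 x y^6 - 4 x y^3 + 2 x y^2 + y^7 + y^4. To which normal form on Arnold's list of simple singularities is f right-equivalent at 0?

A6

The Hessian of f at 0 has rank 1. Corank 1: A-series; mu = 6 gives A_6.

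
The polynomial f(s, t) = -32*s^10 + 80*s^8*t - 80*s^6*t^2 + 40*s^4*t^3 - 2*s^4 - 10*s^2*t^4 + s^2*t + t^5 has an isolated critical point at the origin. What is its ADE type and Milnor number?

The Hessian of f at 0 has rank 0. Corank 2; j^3 = s^2*t has shape L^2 M (L != M), so D-series; mu = 6 gives D_6.

Type D_{6}, Milnor number mu = 6.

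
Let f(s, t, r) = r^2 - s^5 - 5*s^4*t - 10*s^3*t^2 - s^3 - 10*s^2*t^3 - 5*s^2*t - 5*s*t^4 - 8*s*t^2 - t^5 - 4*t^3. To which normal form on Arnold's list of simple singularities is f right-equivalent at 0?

The Hessian of f at 0 is [[0, 0, 0], [0, 0, 0], [0, 0, 2]] with rank 1, so corank 2. A Groebner basis of the Jacobian ideal J(f) in C{s,t,r} is {s*t/5 + t^4 + 2*t^2/5, s*t^2 + 2*t^3, s^2 + 3*s*t + 2*t^2, r}; counting standard monomials gives mu = 6. Corank 2; j^3 = -(s + t)*(s + 2*t)^2 has shape L^2 M (L != M), so D-series; mu = 6 gives D_6.

D_6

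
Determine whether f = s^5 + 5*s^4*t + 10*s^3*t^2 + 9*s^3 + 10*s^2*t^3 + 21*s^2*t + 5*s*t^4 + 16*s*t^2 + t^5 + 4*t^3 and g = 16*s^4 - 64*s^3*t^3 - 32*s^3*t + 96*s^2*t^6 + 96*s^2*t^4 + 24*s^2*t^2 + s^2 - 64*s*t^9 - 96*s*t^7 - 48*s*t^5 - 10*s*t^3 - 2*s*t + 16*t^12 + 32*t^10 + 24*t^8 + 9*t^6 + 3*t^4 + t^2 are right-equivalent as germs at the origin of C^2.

No.

The Hessian of f at 0 has rank 0. Corank 2; j^3 = (s + t)*(3*s + 2*t)^2 has shape L^2 M (L != M), so D-series; mu = 6 gives D_6. The Hessian of g at 0 has rank 1. Corank 1: A-series; mu = 3 gives A_3. f is D_6 but g is A_3, hence not right-equivalent.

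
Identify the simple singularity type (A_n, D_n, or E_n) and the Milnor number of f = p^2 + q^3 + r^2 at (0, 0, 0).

Type A_{2}, Milnor number mu = 2.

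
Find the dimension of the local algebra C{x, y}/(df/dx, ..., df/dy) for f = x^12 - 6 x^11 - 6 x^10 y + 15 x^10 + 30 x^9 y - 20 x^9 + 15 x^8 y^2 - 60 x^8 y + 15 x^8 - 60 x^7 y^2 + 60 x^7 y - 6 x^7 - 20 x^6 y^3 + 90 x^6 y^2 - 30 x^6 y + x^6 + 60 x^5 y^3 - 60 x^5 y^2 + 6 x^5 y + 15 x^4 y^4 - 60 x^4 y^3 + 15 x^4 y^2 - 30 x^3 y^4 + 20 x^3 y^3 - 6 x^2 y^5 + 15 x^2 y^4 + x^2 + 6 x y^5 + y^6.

The Hessian of f at 0 is [[2, 0], [0, 0]] with rank 1, so corank 1. A Groebner basis of the Jacobian ideal J(f) in C{x,y} is {y^5, x}; counting standard monomials gives mu = 5. Corank 1: A-series; mu = 5 gives A_5.

5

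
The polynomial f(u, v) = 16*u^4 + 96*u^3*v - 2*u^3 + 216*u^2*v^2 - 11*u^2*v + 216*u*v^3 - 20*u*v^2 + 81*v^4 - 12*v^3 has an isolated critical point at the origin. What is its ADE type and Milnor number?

Type D5, Milnor number mu = 5.

The Hessian of f at 0 is [[0, 0], [0, 0]] with rank 0, so corank 2. A Groebner basis of the Jacobian ideal J(f) in C{u,v} is {u*v^2 - u*v/4 - v^2/2, u*v/8 + v^3 + v^2/4, u^2 + 7*u*v/2 + 3*v^2}; counting standard monomials gives mu = 5. Corank 2; j^3 = -(u + 2*v)^2*(2*u + 3*v) has shape L^2 M (L != M), so D-series; mu = 5 gives D_5.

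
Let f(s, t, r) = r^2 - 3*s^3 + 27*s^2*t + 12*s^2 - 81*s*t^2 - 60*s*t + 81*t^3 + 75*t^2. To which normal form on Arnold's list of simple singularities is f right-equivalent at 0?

A_2

The Hessian of f at 0 has rank 2. Corank 1: A-series; mu = 2 gives A_2.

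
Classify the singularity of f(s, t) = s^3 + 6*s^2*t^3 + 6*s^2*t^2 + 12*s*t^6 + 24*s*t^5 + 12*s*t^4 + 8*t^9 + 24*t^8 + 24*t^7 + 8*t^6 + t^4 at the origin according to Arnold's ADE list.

The Hessian of f at 0 has rank 0. Corank 2; j^3 = s^3 is a perfect cube, so E-series; the 4-jet and mu = 6 give E_6.

E_6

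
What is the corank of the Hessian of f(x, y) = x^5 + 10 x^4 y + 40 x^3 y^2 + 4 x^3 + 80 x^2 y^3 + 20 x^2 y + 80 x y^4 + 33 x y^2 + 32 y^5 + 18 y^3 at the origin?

Hessian at 0 has rank 0.

2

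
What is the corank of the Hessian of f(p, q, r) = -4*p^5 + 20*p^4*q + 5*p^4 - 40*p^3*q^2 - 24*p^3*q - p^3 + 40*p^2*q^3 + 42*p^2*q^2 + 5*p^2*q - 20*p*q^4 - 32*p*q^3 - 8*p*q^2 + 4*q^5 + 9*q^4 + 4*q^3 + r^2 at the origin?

2

The Hessian at 0 is [[0, 0, 0], [0, 0, 0], [0, 0, 2]] of rank 1; hence corank 2.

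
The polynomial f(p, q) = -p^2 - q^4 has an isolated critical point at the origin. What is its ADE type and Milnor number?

Type A_{3}, Milnor number mu = 3.

The Hessian of f at 0 has rank 1. Corank 1: A-series; mu = 3 gives A_3.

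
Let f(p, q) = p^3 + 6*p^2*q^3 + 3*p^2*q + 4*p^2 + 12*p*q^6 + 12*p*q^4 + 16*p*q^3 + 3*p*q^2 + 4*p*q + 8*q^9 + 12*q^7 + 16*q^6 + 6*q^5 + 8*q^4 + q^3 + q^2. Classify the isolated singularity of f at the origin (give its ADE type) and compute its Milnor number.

The Hessian of f at 0 has rank 1. Corank 1: A-series; mu = 2 gives A_2.

Type A_2, Milnor number mu = 2.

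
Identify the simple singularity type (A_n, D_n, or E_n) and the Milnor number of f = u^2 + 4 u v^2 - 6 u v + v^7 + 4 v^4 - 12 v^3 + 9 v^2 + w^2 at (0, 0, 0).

Type A_{6}, Milnor number mu = 6.

The Hessian of f at 0 is [[2, -6, 0], [-6, 18, 0], [0, 0, 2]] with rank 2, so corank 1. A Groebner basis of the Jacobian ideal J(f) in C{u,v,w} is {u^3 - 9*u^2*v - 27*u^2/2 + 54*u*v + 81*u/4 - 243*v/4, u/2 + v^2 - 3*v/2, w}; counting standard monomials gives mu = 6. Corank 1: A-series; mu = 6 gives A_6.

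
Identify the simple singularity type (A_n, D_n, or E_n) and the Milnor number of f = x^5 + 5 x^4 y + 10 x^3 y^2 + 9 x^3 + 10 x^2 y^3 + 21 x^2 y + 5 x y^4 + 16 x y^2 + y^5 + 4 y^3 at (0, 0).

The Hessian of f at 0 has rank 0. Corank 2; j^3 = (x + y)*(3*x + 2*y)^2 has shape L^2 M (L != M), so D-series; mu = 6 gives D_6.

Type D_{6}, Milnor number mu = 6.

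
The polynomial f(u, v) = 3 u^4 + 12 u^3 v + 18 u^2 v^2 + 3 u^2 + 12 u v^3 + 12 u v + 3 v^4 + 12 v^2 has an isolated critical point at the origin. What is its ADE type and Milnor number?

Type A_{3}, Milnor number mu = 3.

The Hessian of f at 0 has rank 1. Corank 1: A-series; mu = 3 gives A_3.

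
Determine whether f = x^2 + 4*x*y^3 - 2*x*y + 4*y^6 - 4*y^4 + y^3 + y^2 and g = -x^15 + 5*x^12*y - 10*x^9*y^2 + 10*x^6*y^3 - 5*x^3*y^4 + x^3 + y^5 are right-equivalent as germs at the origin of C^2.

The Hessian of f at 0 has rank 1. Corank 1: A-series; mu = 2 gives A_2. The Hessian of g at 0 has rank 0. Corank 2; j^3 = x^3 is a perfect cube, so E-series; the 5-jet and mu = 8 give E_8. f is A_2 but g is E_8, hence not right-equivalent.

No.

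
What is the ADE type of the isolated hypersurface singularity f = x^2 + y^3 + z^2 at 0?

A_{2}

The Hessian of f at 0 has rank 2. Corank 1: A-series; mu = 2 gives A_2.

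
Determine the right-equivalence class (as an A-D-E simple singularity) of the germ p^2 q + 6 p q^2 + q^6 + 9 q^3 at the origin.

The Hessian of f at 0 has rank 0. Corank 2; j^3 = q*(p + 3*q)^2 has shape L^2 M (L != M), so D-series; mu = 7 gives D_7.

D7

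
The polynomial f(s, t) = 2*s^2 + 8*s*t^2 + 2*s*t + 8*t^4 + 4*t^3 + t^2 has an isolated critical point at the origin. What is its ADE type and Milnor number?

Type A1, Milnor number mu = 1.

The Hessian of f at 0 has rank 2. Corank 0: nondegenerate Morse point, so A_1.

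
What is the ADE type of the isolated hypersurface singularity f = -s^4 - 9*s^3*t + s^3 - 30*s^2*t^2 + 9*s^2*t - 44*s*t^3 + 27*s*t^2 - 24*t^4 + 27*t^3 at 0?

The Hessian of f at 0 is [[0, 0], [0, 0]] with rank 0, so corank 2. A Groebner basis of the Jacobian ideal J(f) in C{s,t} is {3*s^2 + 18*s*t + t^4 + t^3 + 27*t^2, s^3 - 45*s^2 - 270*s*t + 12*t^3 - 405*t^2, s^2*t + 11*s^2 + 66*s*t - 16*t^3/3 + 99*t^2, -2*s^2 + s*t^2 - 12*s*t + 7*t^3/3 - 18*t^2}; counting standard monomials gives mu = 7. Corank 2; j^3 = (s + 3*t)^3 is a perfect cube, so E-series; the 4-jet and mu = 7 give E_7.

E_{7}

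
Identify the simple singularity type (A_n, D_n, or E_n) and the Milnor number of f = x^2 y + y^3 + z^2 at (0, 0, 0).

The Hessian of f at 0 has rank 1. Corank 2; j^3 = y*(x^2 + y^2) splits into three distinct lines over C (the quadratic factor has nonzero discriminant), so D_4.

Type D_{4}, Milnor number mu = 4.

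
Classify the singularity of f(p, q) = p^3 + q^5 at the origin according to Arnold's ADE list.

E_8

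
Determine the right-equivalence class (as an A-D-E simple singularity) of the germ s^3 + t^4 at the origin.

The Hessian of f at 0 has rank 0. Corank 2; j^3 = s^3 is a perfect cube, so E-series; the 4-jet and mu = 6 give E_6.

E6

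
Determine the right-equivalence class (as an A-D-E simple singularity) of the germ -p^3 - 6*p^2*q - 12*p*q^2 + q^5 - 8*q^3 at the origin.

The Hessian of f at 0 has rank 0. Corank 2; j^3 = -(p + 2*q)^3 is a perfect cube, so E-series; the 5-jet and mu = 8 give E_8.

E_{8}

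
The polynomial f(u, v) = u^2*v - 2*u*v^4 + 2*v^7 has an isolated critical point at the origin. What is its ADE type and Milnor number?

Type D_{8}, Milnor number mu = 8.

The Hessian of f at 0 is [[0, 0], [0, 0]] with rank 0, so corank 2. A Groebner basis of the Jacobian ideal J(f) in C{u,v} is {u^2/6 + u*v^3, -u*v + v^4, u^3, u^2*v}; counting standard monomials gives mu = 8. Corank 2; j^3 = u^2*v has shape L^2 M (L != M), so D-series; mu = 8 gives D_8.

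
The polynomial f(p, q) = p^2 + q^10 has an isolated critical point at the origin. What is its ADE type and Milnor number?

The Hessian of f at 0 is [[2, 0], [0, 0]] with rank 1, so corank 1. A Groebner basis of the Jacobian ideal J(f) in C{p,q} is {q^9, p}; counting standard monomials gives mu = 9. Corank 1: A-series; mu = 9 gives A_9.

Type A9, Milnor number mu = 9.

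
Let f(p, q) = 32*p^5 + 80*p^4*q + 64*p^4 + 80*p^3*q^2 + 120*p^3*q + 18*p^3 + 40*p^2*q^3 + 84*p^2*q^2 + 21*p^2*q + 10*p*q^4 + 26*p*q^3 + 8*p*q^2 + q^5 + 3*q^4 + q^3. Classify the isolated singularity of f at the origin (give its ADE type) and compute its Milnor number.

Type D_5, Milnor number mu = 5.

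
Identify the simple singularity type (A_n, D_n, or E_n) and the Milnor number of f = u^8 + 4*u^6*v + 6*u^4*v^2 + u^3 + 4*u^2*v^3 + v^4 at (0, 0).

The Hessian of f at 0 has rank 0. Corank 2; j^3 = u^3 is a perfect cube, so E-series; the 4-jet and mu = 6 give E_6.

Type E_{6}, Milnor number mu = 6.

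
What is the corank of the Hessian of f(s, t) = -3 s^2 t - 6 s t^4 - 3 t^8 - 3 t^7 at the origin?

Hessian at 0 has rank 0.

2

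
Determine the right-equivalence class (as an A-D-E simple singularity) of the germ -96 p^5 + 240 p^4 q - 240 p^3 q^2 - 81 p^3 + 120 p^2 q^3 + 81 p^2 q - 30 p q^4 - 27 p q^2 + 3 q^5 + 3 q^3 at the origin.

The Hessian of f at 0 is [[0, 0], [0, 0]] with rank 0, so corank 2. A Groebner basis of the Jacobian ideal J(f) in C{p,q} is {q^5, p*q^3 - 3*q^4/8, p^2 - 2*p*q/3 + q^2/9}; counting standard monomials gives mu = 8. Corank 2; j^3 = -3*(3*p - q)^3 is a perfect cube, so E-series; the 5-jet and mu = 8 give E_8.

E_{8}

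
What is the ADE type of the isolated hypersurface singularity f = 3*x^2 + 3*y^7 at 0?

A_{6}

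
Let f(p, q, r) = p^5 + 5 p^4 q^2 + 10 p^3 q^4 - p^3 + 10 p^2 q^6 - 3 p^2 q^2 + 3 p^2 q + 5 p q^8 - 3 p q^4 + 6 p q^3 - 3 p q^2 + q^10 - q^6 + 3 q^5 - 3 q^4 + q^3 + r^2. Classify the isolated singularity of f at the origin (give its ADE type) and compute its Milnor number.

Type E_8, Milnor number mu = 8.

The Hessian of f at 0 is [[0, 0, 0], [0, 0, 0], [0, 0, 2]] with rank 1, so corank 2. A Groebner basis of the Jacobian ideal J(f) in C{p,q,r} is {3*p^2/4 + p*q^3 + 3*p*q^2/2 - 3*p*q/2 - 3*q^3/2 + 3*q^2/4, p^2 + 2*p*q^2 - 2*p*q + q^4 - 2*q^3 + q^2, p^3 + 3*p^2/2 - 3*p*q - q^3 + 3*q^2/2, p^2*q + p^2/2 - p*q^2 - p*q + q^2/2, r}; counting standard monomials gives mu = 8. Corank 2; j^3 = -(p - q)^3 is a perfect cube, so E-series; the 5-jet and mu = 8 give E_8.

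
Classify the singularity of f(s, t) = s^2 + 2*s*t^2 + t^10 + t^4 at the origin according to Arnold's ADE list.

A9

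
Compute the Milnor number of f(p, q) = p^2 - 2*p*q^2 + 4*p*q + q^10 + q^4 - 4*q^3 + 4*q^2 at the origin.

The Hessian of f at 0 is [[2, 4], [4, 8]] with rank 1, so corank 1. A Groebner basis of the Jacobian ideal J(f) in C{p,q} is {p^5 - 40*p^4 - 240*p^3*q - 560*p^3 - 1728*p^2*q - 1472*p^2 - 3456*p*q - 1024*p - 2048*q, p^4*q + 8*p^4 + 40*p^3*q + 80*p^3 + 240*p^2*q + 192*p^2 + 448*p*q + 128*p + 256*q, -p + q^2 - 2*q}; counting standard monomials gives mu = 9. Corank 1: A-series; mu = 9 gives A_9.

9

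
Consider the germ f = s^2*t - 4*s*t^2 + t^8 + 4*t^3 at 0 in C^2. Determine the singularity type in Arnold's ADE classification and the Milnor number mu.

Type D9, Milnor number mu = 9.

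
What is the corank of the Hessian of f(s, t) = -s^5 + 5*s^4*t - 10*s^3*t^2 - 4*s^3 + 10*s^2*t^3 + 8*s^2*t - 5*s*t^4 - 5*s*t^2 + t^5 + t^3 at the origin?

The Hessian at 0 is [[0, 0], [0, 0]] of rank 0; hence corank 2.

2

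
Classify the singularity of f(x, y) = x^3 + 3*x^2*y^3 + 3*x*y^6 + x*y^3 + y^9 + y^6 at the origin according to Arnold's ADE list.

E_{7}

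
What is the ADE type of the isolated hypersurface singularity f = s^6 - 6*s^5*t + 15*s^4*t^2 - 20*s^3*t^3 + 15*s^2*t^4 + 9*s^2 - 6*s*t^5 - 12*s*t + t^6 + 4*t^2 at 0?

A5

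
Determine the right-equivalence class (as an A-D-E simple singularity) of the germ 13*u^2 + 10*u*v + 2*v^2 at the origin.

A_{1}

The Hessian of f at 0 is [[26, 10], [10, 4]] with rank 2, so corank 0. A Groebner basis of the Jacobian ideal J(f) in C{u,v} is {u, v}; counting standard monomials gives mu = 1. Corank 0: nondegenerate Morse point, so A_1.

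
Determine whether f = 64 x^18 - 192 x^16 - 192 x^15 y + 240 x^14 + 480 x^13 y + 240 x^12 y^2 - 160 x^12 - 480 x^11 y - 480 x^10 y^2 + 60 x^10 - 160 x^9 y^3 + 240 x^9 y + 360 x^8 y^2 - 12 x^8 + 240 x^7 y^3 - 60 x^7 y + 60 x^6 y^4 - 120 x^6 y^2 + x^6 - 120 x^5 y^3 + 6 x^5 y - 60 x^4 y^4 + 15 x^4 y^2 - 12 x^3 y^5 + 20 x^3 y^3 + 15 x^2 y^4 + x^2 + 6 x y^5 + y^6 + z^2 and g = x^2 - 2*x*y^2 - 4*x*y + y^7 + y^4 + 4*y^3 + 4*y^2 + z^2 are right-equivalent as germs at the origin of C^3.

No.

The Hessian of f at 0 is [[2, 0, 0], [0, 0, 0], [0, 0, 2]] with rank 2, so corank 1. A Groebner basis of the Jacobian ideal J(f) in C{x,y,z} is {y^5, x, z}; counting standard monomials gives mu = 5. Corank 1: A-series; mu = 5 gives A_5. The Hessian of g at 0 is [[2, -4, 0], [-4, 8, 0], [0, 0, 2]] with rank 2, so corank 1. A Groebner basis of the Jacobian ideal J(g) in C{x,y,z} is {x^3 - 6*x^2*y + 12*x^2 - 32*x*y + 16*x - 32*y, -x + y^2 + 2*y, z}; counting standard monomials gives mu = 6. Corank 1: A-series; mu = 6 gives A_6. f is A_5 but g is A_6, hence not right-equivalent.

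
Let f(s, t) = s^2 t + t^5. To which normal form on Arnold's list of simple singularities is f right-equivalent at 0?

The Hessian of f at 0 has rank 0. Corank 2; j^3 = s^2*t has shape L^2 M (L != M), so D-series; mu = 6 gives D_6.

D6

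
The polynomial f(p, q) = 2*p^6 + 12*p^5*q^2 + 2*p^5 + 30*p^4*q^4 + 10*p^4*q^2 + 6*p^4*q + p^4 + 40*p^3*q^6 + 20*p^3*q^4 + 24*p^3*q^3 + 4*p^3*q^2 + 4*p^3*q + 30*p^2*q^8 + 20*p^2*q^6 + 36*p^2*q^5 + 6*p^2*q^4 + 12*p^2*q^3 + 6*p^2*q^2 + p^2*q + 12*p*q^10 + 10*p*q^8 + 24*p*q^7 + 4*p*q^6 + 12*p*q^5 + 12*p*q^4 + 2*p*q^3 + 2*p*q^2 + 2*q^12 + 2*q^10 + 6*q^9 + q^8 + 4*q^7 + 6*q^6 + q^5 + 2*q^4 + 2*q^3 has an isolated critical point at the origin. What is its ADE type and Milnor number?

Type D4, Milnor number mu = 4.

The Hessian of f at 0 is [[0, 0], [0, 0]] with rank 0, so corank 2. A Groebner basis of the Jacobian ideal J(f) in C{p,q} is {q^3, p^2 + 2*q^2, p*q + q^2}; counting standard monomials gives mu = 4. Corank 2; j^3 = q*(p^2 + 2*p*q + 2*q^2) splits into three distinct lines over C (the quadratic factor has nonzero discriminant), so D_4.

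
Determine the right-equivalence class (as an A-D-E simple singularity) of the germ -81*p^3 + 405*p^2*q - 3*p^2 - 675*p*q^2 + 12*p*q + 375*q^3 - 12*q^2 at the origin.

The Hessian of f at 0 has rank 1. Corank 1: A-series; mu = 2 gives A_2.

A_{2}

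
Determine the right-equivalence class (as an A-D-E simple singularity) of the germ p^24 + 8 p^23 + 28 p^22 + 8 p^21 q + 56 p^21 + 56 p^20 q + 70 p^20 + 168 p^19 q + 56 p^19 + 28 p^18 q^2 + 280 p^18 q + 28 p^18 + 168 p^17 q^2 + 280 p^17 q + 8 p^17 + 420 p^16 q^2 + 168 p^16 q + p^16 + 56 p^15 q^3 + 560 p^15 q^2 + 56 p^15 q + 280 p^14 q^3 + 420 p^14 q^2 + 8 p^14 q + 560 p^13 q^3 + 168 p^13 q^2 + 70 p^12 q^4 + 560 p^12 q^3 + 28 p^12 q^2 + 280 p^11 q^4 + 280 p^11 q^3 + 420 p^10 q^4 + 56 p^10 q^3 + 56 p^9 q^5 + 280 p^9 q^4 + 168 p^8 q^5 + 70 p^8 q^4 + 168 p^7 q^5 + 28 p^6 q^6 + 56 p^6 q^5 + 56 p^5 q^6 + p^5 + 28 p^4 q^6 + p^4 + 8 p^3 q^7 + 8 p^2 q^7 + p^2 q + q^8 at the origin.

D9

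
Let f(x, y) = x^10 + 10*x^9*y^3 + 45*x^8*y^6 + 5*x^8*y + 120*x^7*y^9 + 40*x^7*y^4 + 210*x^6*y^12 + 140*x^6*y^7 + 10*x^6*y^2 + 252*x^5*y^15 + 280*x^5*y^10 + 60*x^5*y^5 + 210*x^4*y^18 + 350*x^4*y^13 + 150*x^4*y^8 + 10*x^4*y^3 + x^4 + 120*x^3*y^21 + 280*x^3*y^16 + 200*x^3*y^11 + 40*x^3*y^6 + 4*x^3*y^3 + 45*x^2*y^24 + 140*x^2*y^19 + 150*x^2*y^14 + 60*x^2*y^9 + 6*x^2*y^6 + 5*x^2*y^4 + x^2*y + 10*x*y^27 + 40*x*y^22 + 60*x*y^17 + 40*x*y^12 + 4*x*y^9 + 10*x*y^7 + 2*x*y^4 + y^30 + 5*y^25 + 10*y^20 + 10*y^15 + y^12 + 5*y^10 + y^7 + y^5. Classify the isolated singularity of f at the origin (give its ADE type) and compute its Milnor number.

The Hessian of f at 0 has rank 0. Corank 2; j^3 = x^2*y has shape L^2 M (L != M), so D-series; mu = 6 gives D_6.

Type D_6, Milnor number mu = 6.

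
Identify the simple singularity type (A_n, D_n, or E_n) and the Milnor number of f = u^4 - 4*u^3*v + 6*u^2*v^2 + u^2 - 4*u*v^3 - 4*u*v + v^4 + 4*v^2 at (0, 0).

Type A3, Milnor number mu = 3.

The Hessian of f at 0 has rank 1. Corank 1: A-series; mu = 3 gives A_3.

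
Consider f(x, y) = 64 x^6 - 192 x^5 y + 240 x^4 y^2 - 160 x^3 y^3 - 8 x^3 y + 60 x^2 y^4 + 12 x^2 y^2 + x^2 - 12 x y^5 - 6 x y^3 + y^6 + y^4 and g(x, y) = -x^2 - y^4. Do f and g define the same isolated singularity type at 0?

Yes.

The Hessian of f at 0 is [[2, 0], [0, 0]] with rank 1, so corank 1. A Groebner basis of the Jacobian ideal J(f) in C{x,y} is {y^3, x}; counting standard monomials gives mu = 3. Corank 1: A-series; mu = 3 gives A_3. The Hessian of g at 0 is [[-2, 0], [0, 0]] with rank 1, so corank 1. A Groebner basis of the Jacobian ideal J(g) in C{x,y} is {y^3, x}; counting standard monomials gives mu = 3. Corank 1: A-series; mu = 3 gives A_3. Both have type A_3, hence right-equivalent.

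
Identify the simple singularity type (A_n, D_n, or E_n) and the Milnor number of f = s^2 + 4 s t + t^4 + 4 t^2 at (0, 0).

Type A_3, Milnor number mu = 3.

The Hessian of f at 0 has rank 1. Corank 1: A-series; mu = 3 gives A_3.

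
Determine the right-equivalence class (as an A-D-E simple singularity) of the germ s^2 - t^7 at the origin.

The Hessian of f at 0 is [[2, 0], [0, 0]] with rank 1, so corank 1. A Groebner basis of the Jacobian ideal J(f) in C{s,t} is {t^6, s}; counting standard monomials gives mu = 6. Corank 1: A-series; mu = 6 gives A_6.

A6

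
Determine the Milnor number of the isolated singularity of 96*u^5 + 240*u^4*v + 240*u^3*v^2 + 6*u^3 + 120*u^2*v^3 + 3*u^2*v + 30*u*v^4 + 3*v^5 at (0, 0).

6

The Hessian of f at 0 has rank 0. Corank 2; j^3 = 3*u^2*(2*u + v) has shape L^2 M (L != M), so D-series; mu = 6 gives D_6.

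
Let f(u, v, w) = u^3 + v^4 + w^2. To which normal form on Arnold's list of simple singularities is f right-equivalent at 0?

E6

The Hessian of f at 0 has rank 1. Corank 2; j^3 = u^3 is a perfect cube, so E-series; the 4-jet and mu = 6 give E_6.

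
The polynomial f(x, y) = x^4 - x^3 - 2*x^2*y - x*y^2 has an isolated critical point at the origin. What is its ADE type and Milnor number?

The Hessian of f at 0 has rank 0. Corank 2; j^3 = -x*(x + y)^2 has shape L^2 M (L != M), so D-series; mu = 5 gives D_5.

Type D_5, Milnor number mu = 5.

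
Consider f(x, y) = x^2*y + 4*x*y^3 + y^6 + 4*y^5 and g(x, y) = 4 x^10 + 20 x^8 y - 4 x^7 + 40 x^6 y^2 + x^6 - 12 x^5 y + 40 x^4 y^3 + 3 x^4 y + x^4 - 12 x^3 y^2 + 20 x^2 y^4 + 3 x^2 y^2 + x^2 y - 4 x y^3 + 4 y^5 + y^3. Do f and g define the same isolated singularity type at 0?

No.

The Hessian of f at 0 has rank 0. Corank 2; j^3 = x^2*y has shape L^2 M (L != M), so D-series; mu = 7 gives D_7. The Hessian of g at 0 has rank 0. Corank 2; j^3 = y*(x^2 + y^2) splits into three distinct lines over C (the quadratic factor has nonzero discriminant), so D_4. f is D_7 but g is D_4, hence not right-equivalent.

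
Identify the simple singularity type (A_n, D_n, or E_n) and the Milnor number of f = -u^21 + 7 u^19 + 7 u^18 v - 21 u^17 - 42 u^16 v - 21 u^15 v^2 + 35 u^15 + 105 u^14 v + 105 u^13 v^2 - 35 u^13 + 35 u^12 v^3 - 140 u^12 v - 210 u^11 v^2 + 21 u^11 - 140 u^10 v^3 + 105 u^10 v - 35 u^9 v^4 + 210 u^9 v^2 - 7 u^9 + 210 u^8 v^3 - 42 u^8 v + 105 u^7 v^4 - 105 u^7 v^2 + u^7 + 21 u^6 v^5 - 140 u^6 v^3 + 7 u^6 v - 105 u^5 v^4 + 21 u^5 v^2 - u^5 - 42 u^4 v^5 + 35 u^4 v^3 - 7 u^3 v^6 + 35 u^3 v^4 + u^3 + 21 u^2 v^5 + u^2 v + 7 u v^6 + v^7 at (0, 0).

Type D8, Milnor number mu = 8.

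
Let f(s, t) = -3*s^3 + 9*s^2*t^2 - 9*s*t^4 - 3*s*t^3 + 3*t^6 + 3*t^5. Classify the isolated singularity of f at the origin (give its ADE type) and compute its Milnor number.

Type E_{7}, Milnor number mu = 7.

The Hessian of f at 0 is [[0, 0], [0, 0]] with rank 0, so corank 2. A Groebner basis of the Jacobian ideal J(f) in C{s,t} is {-s^2 + t^4 - t^3/3, s^3, s^2*t + s^2/3 + t^3/9, -s^2 + s*t^2 - t^3/3}; counting standard monomials gives mu = 7. Corank 2; j^3 = -3*s^3 is a perfect cube, so E-series; the 4-jet and mu = 7 give E_7.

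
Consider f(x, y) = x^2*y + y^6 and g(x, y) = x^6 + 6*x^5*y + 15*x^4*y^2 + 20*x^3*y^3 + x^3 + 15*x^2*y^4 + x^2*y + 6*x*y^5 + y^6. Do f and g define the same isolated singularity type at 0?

Yes.

The Hessian of f at 0 has rank 0. Corank 2; j^3 = x^2*y has shape L^2 M (L != M), so D-series; mu = 7 gives D_7. The Hessian of g at 0 has rank 0. Corank 2; j^3 = x^2*(x + y) has shape L^2 M (L != M), so D-series; mu = 7 gives D_7. Both have type D_7, hence right-equivalent.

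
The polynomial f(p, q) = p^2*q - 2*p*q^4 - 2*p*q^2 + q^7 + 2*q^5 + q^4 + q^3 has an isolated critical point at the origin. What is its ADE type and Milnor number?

Type D_{5}, Milnor number mu = 5.

The Hessian of f at 0 has rank 0. Corank 2; j^3 = q*(p - q)^2 has shape L^2 M (L != M), so D-series; mu = 5 gives D_5.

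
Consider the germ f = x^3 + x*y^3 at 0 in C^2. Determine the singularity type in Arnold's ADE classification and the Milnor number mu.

The Hessian of f at 0 has rank 0. Corank 2; j^3 = x^3 is a perfect cube, so E-series; the 4-jet and mu = 7 give E_7.

Type E_7, Milnor number mu = 7.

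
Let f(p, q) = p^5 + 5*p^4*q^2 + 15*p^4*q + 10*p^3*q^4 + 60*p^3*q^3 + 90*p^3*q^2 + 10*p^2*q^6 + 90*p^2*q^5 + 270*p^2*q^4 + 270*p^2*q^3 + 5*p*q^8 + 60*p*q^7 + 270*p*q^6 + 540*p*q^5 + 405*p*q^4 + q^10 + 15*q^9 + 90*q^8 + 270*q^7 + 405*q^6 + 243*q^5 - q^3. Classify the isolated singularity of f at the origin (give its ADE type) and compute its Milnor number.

Type E_{8}, Milnor number mu = 8.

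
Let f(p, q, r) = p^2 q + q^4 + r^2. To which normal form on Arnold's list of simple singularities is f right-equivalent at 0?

D_5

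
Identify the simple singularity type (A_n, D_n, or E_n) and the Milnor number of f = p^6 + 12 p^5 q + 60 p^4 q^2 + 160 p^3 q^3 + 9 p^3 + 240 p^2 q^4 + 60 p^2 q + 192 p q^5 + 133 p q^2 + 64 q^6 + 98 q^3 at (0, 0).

The Hessian of f at 0 has rank 0. Corank 2; j^3 = (p + 2*q)*(3*p + 7*q)^2 has shape L^2 M (L != M), so D-series; mu = 7 gives D_7.

Type D_7, Milnor number mu = 7.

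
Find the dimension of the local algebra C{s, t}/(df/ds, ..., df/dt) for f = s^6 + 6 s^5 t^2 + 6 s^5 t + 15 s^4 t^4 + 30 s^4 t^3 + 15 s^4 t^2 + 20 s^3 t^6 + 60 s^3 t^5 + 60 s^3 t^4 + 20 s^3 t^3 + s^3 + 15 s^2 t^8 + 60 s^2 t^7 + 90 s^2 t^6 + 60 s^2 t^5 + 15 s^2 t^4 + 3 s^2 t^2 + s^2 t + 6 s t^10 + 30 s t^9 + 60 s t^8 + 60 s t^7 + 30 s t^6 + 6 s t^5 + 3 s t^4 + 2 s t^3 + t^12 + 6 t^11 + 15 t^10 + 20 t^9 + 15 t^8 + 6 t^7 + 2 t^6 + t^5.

7

The Hessian of f at 0 has rank 0. Corank 2; j^3 = s^2*(s + t) has shape L^2 M (L != M), so D-series; mu = 7 gives D_7.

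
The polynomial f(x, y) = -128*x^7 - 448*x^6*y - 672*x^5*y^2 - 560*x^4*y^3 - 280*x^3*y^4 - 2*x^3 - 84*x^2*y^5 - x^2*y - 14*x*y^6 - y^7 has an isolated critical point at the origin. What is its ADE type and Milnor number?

The Hessian of f at 0 is [[0, 0], [0, 0]] with rank 0, so corank 2. A Groebner basis of the Jacobian ideal J(f) in C{x,y} is {-x*y/14 + y^6, x*y^2, x^2 + x*y/2}; counting standard monomials gives mu = 8. Corank 2; j^3 = -x^2*(2*x + y) has shape L^2 M (L != M), so D-series; mu = 8 gives D_8.

Type D_{8}, Milnor number mu = 8.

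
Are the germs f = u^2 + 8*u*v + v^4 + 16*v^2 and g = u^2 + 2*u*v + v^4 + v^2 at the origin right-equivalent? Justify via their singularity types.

The Hessian of f at 0 has rank 1. Corank 1: A-series; mu = 3 gives A_3. The Hessian of g at 0 has rank 1. Corank 1: A-series; mu = 3 gives A_3. Both have type A_3, hence right-equivalent.

Yes.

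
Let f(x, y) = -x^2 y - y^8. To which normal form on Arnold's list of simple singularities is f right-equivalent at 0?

The Hessian of f at 0 has rank 0. Corank 2; j^3 = -x^2*y has shape L^2 M (L != M), so D-series; mu = 9 gives D_9.

D_{9}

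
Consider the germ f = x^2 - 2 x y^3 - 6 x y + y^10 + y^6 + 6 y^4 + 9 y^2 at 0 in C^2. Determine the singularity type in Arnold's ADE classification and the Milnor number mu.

Type A_9, Milnor number mu = 9.

The Hessian of f at 0 has rank 1. Corank 1: A-series; mu = 9 gives A_9.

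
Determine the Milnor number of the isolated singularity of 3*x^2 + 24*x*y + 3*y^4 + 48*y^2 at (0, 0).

3

The Hessian of f at 0 has rank 1. Corank 1: A-series; mu = 3 gives A_3.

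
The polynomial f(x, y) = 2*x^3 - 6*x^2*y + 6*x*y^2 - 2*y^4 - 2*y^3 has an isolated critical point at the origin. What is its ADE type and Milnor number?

Type E6, Milnor number mu = 6.

The Hessian of f at 0 has rank 0. Corank 2; j^3 = 2*(x - y)^3 is a perfect cube, so E-series; the 4-jet and mu = 6 give E_6.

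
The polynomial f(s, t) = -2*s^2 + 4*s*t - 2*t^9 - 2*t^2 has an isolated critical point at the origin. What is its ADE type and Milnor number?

Type A_{8}, Milnor number mu = 8.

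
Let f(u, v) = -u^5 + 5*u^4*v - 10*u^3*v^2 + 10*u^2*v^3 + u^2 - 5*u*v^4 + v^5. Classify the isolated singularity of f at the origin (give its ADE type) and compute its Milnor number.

Type A_4, Milnor number mu = 4.

The Hessian of f at 0 is [[2, 0], [0, 0]] with rank 1, so corank 1. A Groebner basis of the Jacobian ideal J(f) in C{u,v} is {v^4, u}; counting standard monomials gives mu = 4. Corank 1: A-series; mu = 4 gives A_4.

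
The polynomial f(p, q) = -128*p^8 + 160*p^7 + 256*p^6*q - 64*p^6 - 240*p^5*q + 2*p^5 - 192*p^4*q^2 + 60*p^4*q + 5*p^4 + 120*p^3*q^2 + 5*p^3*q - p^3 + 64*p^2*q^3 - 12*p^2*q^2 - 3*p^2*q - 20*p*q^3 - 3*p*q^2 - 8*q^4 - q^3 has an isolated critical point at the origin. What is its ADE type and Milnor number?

Type E_7, Milnor number mu = 7.

The Hessian of f at 0 is [[0, 0], [0, 0]] with rank 0, so corank 2. A Groebner basis of the Jacobian ideal J(f) in C{p,q} is {-p^2/11 - 2*p*q/11 + q^4 - q^3/33 - q^2/11, p^3 - 9*p^2/11 - 18*p*q/11 + 8*q^3/11 - 9*q^2/11, p^2*q + 17*p^2/33 + 34*p*q/33 - 82*q^3/99 + 17*q^2/33, -8*p^2/33 + p*q^2 - 16*p*q/33 + 91*q^3/99 - 8*q^2/33}; counting standard monomials gives mu = 7. Corank 2; j^3 = -(p + q)^3 is a perfect cube, so E-series; the 4-jet and mu = 7 give E_7.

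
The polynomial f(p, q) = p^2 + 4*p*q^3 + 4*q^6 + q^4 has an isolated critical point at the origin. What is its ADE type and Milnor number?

Type A_{3}, Milnor number mu = 3.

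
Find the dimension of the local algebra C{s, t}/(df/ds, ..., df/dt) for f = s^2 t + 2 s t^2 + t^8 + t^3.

The Hessian of f at 0 has rank 0. Corank 2; j^3 = t*(s + t)^2 has shape L^2 M (L != M), so D-series; mu = 9 gives D_9.

9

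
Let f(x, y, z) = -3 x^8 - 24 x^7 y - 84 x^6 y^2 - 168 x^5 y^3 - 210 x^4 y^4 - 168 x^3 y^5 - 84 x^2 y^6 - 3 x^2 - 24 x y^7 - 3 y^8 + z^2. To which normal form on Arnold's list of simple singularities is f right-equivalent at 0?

The Hessian of f at 0 is [[-6, 0, 0], [0, 0, 0], [0, 0, 2]] with rank 2, so corank 1. A Groebner basis of the Jacobian ideal J(f) in C{x,y,z} is {y^7, x, z}; counting standard monomials gives mu = 7. Corank 1: A-series; mu = 7 gives A_7.

A7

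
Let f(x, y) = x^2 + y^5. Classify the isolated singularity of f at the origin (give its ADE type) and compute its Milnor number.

Type A_4, Milnor number mu = 4.

The Hessian of f at 0 is [[2, 0], [0, 0]] with rank 1, so corank 1. A Groebner basis of the Jacobian ideal J(f) in C{x,y} is {y^4, x}; counting standard monomials gives mu = 4. Corank 1: A-series; mu = 4 gives A_4.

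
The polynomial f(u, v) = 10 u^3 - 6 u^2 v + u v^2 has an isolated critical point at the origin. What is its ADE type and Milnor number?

Type D4, Milnor number mu = 4.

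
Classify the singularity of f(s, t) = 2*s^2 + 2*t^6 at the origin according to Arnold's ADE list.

The Hessian of f at 0 is [[4, 0], [0, 0]] with rank 1, so corank 1. A Groebner basis of the Jacobian ideal J(f) in C{s,t} is {t^5, s}; counting standard monomials gives mu = 5. Corank 1: A-series; mu = 5 gives A_5.

A5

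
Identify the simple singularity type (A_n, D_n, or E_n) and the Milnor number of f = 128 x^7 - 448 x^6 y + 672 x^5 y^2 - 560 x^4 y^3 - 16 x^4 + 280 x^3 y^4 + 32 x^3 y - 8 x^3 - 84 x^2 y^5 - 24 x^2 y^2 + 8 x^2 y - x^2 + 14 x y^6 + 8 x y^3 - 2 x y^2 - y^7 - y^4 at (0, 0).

The Hessian of f at 0 has rank 1. Corank 1: A-series; mu = 6 gives A_6.

Type A_6, Milnor number mu = 6.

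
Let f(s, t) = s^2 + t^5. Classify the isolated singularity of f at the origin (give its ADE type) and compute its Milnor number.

The Hessian of f at 0 has rank 1. Corank 1: A-series; mu = 4 gives A_4.

Type A_4, Milnor number mu = 4.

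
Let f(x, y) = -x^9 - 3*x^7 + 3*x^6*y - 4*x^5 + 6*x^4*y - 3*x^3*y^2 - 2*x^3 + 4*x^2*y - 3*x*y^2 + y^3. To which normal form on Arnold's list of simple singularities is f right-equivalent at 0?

D4

The Hessian of f at 0 has rank 0. Corank 2; j^3 = -(x - y)*(2*x^2 - 2*x*y + y^2) splits into three distinct lines over C (the quadratic factor has nonzero discriminant), so D_4.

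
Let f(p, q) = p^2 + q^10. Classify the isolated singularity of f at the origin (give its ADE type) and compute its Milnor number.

Type A_{9}, Milnor number mu = 9.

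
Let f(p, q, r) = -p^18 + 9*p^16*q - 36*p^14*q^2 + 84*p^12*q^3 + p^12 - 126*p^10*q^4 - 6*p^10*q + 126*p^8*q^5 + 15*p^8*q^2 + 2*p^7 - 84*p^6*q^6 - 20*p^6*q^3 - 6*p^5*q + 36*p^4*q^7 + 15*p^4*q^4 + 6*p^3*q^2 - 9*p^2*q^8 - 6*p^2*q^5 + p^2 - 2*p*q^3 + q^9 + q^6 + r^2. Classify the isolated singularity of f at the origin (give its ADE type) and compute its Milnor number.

Type A_8, Milnor number mu = 8.

The Hessian of f at 0 has rank 2. Corank 1: A-series; mu = 8 gives A_8.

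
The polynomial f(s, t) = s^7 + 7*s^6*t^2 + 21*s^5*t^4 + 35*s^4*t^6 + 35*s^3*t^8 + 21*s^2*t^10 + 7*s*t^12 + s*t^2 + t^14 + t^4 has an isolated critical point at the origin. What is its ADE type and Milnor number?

Type D_8, Milnor number mu = 8.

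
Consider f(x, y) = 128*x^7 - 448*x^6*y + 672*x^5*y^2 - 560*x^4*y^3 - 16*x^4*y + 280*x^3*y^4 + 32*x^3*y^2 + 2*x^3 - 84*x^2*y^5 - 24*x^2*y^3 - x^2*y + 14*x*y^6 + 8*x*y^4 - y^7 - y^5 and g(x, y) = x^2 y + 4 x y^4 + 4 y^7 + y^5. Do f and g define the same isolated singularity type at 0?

Yes.

The Hessian of f at 0 is [[0, 0], [0, 0]] with rank 0, so corank 2. A Groebner basis of the Jacobian ideal J(f) in C{x,y} is {x*y/11 + y^4, x*y^2, x^2 - 5*x*y/11}; counting standard monomials gives mu = 6. Corank 2; j^3 = x^2*(2*x - y) has shape L^2 M (L != M), so D-series; mu = 6 gives D_6. The Hessian of g at 0 is [[0, 0], [0, 0]] with rank 0, so corank 2. A Groebner basis of the Jacobian ideal J(g) in C{x,y} is {x*y/2 + y^4, x*y^2, x^2 - 5*x*y/2}; counting standard monomials gives mu = 6. Corank 2; j^3 = x^2*y has shape L^2 M (L != M), so D-series; mu = 6 gives D_6. Both have type D_6, hence right-equivalent.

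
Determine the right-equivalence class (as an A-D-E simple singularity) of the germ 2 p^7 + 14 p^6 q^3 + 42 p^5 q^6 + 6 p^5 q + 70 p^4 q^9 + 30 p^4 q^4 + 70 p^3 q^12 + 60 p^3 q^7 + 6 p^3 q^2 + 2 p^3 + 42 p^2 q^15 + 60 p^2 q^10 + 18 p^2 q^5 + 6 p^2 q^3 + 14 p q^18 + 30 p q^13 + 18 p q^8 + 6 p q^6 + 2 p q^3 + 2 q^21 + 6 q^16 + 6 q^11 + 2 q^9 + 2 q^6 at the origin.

E_7

The Hessian of f at 0 has rank 0. Corank 2; j^3 = 2*p^3 is a perfect cube, so E-series; the 4-jet and mu = 7 give E_7.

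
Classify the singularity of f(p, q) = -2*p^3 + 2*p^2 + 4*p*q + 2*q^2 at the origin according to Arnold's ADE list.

A_{2}

The Hessian of f at 0 has rank 1. Corank 1: A-series; mu = 2 gives A_2.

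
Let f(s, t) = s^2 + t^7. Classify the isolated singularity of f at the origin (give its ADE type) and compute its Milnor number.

The Hessian of f at 0 is [[2, 0], [0, 0]] with rank 1, so corank 1. A Groebner basis of the Jacobian ideal J(f) in C{s,t} is {t^6, s}; counting standard monomials gives mu = 6. Corank 1: A-series; mu = 6 gives A_6.

Type A6, Milnor number mu = 6.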